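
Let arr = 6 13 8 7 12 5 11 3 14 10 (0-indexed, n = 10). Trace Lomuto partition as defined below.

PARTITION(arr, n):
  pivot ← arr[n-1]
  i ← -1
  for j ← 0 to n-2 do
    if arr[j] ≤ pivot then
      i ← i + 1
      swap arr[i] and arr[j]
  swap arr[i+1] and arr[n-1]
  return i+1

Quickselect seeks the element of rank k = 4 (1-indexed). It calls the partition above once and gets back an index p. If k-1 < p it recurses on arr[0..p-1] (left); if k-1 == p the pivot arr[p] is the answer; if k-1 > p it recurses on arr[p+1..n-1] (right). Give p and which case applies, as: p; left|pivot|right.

5; left

pivot = arr[9] = 10; i = -1
j=0: arr[0]=6 ≤ 10 → i=0, swap arr[0],arr[0] (no change) → 6 13 8 7 12 5 11 3 14 10
j=1: arr[1]=13 > 10 → no swap
j=2: arr[2]=8 ≤ 10 → i=1, swap arr[1],arr[2] → 6 8 13 7 12 5 11 3 14 10
j=3: arr[3]=7 ≤ 10 → i=2, swap arr[2],arr[3] → 6 8 7 13 12 5 11 3 14 10
j=4: arr[4]=12 > 10 → no swap
j=5: arr[5]=5 ≤ 10 → i=3, swap arr[3],arr[5] → 6 8 7 5 12 13 11 3 14 10
j=6: arr[6]=11 > 10 → no swap
j=7: arr[7]=3 ≤ 10 → i=4, swap arr[4],arr[7] → 6 8 7 5 3 13 11 12 14 10
j=8: arr[8]=14 > 10 → no swap
final swap arr[5],arr[9] → 6 8 7 5 3 10 11 12 14 13; return 5
p = 5; k-1 = 3 < 5 ⇒ left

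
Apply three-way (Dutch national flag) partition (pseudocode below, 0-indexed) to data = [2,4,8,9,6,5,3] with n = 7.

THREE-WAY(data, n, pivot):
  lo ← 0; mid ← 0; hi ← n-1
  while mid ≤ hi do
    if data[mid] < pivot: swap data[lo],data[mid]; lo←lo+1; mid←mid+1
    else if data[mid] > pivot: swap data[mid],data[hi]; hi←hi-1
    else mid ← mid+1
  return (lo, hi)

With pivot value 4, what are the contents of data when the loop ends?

[2,3,4,6,5,9,8]

pivot = 4; lo=0, mid=0, hi=6
data[mid]=2<4: swap data[0],data[0]; lo=1,mid=1 → [2,4,8,9,6,5,3]
data[mid]=4=4: mid=2
data[mid]=8>4: swap data[2],data[6]; hi=5 → [2,4,3,9,6,5,8]
data[mid]=3<4: swap data[1],data[2]; lo=2,mid=3 → [2,3,4,9,6,5,8]
data[mid]=9>4: swap data[3],data[5]; hi=4 → [2,3,4,5,6,9,8]
data[mid]=5>4: swap data[3],data[4]; hi=3 → [2,3,4,6,5,9,8]
data[mid]=6>4: swap data[3],data[3]; hi=2 → [2,3,4,6,5,9,8]
end: lo=2, hi=2; data = [2,3,4,6,5,9,8]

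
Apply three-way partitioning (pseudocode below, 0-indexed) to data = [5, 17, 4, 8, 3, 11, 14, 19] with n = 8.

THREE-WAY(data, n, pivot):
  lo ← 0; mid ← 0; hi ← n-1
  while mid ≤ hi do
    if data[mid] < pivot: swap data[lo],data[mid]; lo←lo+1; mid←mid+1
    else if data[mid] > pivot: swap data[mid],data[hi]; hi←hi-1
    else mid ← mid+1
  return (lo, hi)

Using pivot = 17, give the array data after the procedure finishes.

pivot = 17; lo=0, mid=0, hi=7
data[mid]=5<17: swap data[0],data[0]; lo=1,mid=1 → [5, 17, 4, 8, 3, 11, 14, 19]
data[mid]=17=17: mid=2
data[mid]=4<17: swap data[1],data[2]; lo=2,mid=3 → [5, 4, 17, 8, 3, 11, 14, 19]
data[mid]=8<17: swap data[2],data[3]; lo=3,mid=4 → [5, 4, 8, 17, 3, 11, 14, 19]
data[mid]=3<17: swap data[3],data[4]; lo=4,mid=5 → [5, 4, 8, 3, 17, 11, 14, 19]
data[mid]=11<17: swap data[4],data[5]; lo=5,mid=6 → [5, 4, 8, 3, 11, 17, 14, 19]
data[mid]=14<17: swap data[5],data[6]; lo=6,mid=7 → [5, 4, 8, 3, 11, 14, 17, 19]
data[mid]=19>17: swap data[7],data[7]; hi=6 → [5, 4, 8, 3, 11, 14, 17, 19]
end: lo=6, hi=6; data = [5, 4, 8, 3, 11, 14, 17, 19]

[5, 4, 8, 3, 11, 14, 17, 19]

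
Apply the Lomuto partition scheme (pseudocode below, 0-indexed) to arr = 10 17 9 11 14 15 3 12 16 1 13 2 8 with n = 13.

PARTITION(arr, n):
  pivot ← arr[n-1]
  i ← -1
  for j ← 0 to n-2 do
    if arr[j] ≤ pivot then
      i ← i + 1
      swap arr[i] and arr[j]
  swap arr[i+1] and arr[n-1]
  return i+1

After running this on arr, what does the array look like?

pivot=8, i=-1
j=0: 10>8, skip
j=1: 17>8, skip
j=2: 9>8, skip
j=3: 11>8, skip
j=4: 14>8, skip
j=5: 15>8, skip
j=6: 3≤8, i=0, swap(0,6) ⇒ 3 17 9 11 14 15 10 12 16 1 13 2 8
j=7: 12>8, skip
j=8: 16>8, skip
j=9: 1≤8, i=1, swap(1,9) ⇒ 3 1 9 11 14 15 10 12 16 17 13 2 8
j=10: 13>8, skip
j=11: 2≤8, i=2, swap(2,11) ⇒ 3 1 2 11 14 15 10 12 16 17 13 9 8
swap(3,12) ⇒ 3 1 2 8 14 15 10 12 16 17 13 9 11; return 3

3 1 2 8 14 15 10 12 16 17 13 9 11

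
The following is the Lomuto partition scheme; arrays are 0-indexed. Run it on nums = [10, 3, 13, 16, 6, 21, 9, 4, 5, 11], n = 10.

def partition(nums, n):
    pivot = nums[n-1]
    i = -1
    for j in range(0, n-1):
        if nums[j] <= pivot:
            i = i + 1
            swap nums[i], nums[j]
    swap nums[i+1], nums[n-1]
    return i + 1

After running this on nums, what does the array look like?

[10, 3, 6, 9, 4, 5, 11, 13, 21, 16]

pivot=11, i=-1
j=0: 10≤11, i=0, swap(0,0) ⇒ [10, 3, 13, 16, 6, 21, 9, 4, 5, 11]
j=1: 3≤11, i=1, swap(1,1) ⇒ [10, 3, 13, 16, 6, 21, 9, 4, 5, 11]
j=2: 13>11, skip
j=3: 16>11, skip
j=4: 6≤11, i=2, swap(2,4) ⇒ [10, 3, 6, 16, 13, 21, 9, 4, 5, 11]
j=5: 21>11, skip
j=6: 9≤11, i=3, swap(3,6) ⇒ [10, 3, 6, 9, 13, 21, 16, 4, 5, 11]
j=7: 4≤11, i=4, swap(4,7) ⇒ [10, 3, 6, 9, 4, 21, 16, 13, 5, 11]
j=8: 5≤11, i=5, swap(5,8) ⇒ [10, 3, 6, 9, 4, 5, 16, 13, 21, 11]
swap(6,9) ⇒ [10, 3, 6, 9, 4, 5, 11, 13, 21, 16]; return 6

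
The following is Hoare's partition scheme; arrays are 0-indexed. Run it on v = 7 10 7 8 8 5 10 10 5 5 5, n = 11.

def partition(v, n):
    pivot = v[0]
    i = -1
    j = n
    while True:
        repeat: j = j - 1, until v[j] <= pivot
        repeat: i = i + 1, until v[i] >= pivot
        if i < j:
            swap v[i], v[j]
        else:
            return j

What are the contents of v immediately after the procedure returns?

5 5 5 5 8 8 10 10 7 10 7

pivot = v[0] = 7; i = -1, j = 11
j→10 (v[10]=5≤7), i→0 (v[0]=7≥7); i<j, swap → 5 10 7 8 8 5 10 10 5 5 7
j→9 (v[9]=5≤7), i→1 (v[1]=10≥7); i<j, swap → 5 5 7 8 8 5 10 10 5 10 7
j→8 (v[8]=5≤7), i→2 (v[2]=7≥7); i<j, swap → 5 5 5 8 8 5 10 10 7 10 7
j→5 (v[5]=5≤7), i→3 (v[3]=8≥7); i<j, swap → 5 5 5 5 8 8 10 10 7 10 7
j→3, i→4; i≥j, return j=3. v = 5 5 5 5 8 8 10 10 7 10 7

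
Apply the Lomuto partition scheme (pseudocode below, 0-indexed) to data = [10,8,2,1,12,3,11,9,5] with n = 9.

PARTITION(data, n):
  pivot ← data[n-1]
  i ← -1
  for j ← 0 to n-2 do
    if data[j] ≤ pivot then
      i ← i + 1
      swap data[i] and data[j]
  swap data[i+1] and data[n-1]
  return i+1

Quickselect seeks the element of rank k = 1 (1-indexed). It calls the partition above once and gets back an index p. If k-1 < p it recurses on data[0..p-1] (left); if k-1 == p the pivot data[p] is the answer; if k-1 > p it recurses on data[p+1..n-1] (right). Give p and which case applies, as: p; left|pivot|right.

3; left

pivot = data[8] = 5; i = -1
j=0: data[0]=10 > 5 → no swap
j=1: data[1]=8 > 5 → no swap
j=2: data[2]=2 ≤ 5 → i=0, swap data[0],data[2] → [2,8,10,1,12,3,11,9,5]
j=3: data[3]=1 ≤ 5 → i=1, swap data[1],data[3] → [2,1,10,8,12,3,11,9,5]
j=4: data[4]=12 > 5 → no swap
j=5: data[5]=3 ≤ 5 → i=2, swap data[2],data[5] → [2,1,3,8,12,10,11,9,5]
j=6: data[6]=11 > 5 → no swap
j=7: data[7]=9 > 5 → no swap
final swap data[3],data[8] → [2,1,3,5,12,10,11,9,8]; return 3
p = 3; k-1 = 0 < 3 ⇒ left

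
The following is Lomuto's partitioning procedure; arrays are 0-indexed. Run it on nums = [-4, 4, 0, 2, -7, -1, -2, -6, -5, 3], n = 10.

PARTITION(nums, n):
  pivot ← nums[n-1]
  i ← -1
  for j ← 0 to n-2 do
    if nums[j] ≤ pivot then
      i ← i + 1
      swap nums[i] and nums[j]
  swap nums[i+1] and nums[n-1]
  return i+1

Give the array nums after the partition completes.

pivot=3, i=-1
j=0: -4≤3, i=0, swap(0,0) ⇒ [-4, 4, 0, 2, -7, -1, -2, -6, -5, 3]
j=1: 4>3, skip
j=2: 0≤3, i=1, swap(1,2) ⇒ [-4, 0, 4, 2, -7, -1, -2, -6, -5, 3]
j=3: 2≤3, i=2, swap(2,3) ⇒ [-4, 0, 2, 4, -7, -1, -2, -6, -5, 3]
j=4: -7≤3, i=3, swap(3,4) ⇒ [-4, 0, 2, -7, 4, -1, -2, -6, -5, 3]
j=5: -1≤3, i=4, swap(4,5) ⇒ [-4, 0, 2, -7, -1, 4, -2, -6, -5, 3]
j=6: -2≤3, i=5, swap(5,6) ⇒ [-4, 0, 2, -7, -1, -2, 4, -6, -5, 3]
j=7: -6≤3, i=6, swap(6,7) ⇒ [-4, 0, 2, -7, -1, -2, -6, 4, -5, 3]
j=8: -5≤3, i=7, swap(7,8) ⇒ [-4, 0, 2, -7, -1, -2, -6, -5, 4, 3]
swap(8,9) ⇒ [-4, 0, 2, -7, -1, -2, -6, -5, 3, 4]; return 8

[-4, 0, 2, -7, -1, -2, -6, -5, 3, 4]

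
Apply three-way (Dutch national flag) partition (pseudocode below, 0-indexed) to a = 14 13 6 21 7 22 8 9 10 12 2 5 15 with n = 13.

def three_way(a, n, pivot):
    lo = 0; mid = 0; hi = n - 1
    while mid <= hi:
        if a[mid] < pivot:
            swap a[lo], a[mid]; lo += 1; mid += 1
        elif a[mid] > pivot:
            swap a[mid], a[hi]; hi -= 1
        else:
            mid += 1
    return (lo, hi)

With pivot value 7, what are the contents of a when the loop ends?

5 2 6 7 22 8 9 10 12 21 13 15 14

pivot = 7; lo=0, mid=0, hi=12
a[mid]=14>7: swap a[0],a[12]; hi=11 → 15 13 6 21 7 22 8 9 10 12 2 5 14
a[mid]=15>7: swap a[0],a[11]; hi=10 → 5 13 6 21 7 22 8 9 10 12 2 15 14
a[mid]=5<7: swap a[0],a[0]; lo=1,mid=1 → 5 13 6 21 7 22 8 9 10 12 2 15 14
a[mid]=13>7: swap a[1],a[10]; hi=9 → 5 2 6 21 7 22 8 9 10 12 13 15 14
a[mid]=2<7: swap a[1],a[1]; lo=2,mid=2 → 5 2 6 21 7 22 8 9 10 12 13 15 14
a[mid]=6<7: swap a[2],a[2]; lo=3,mid=3 → 5 2 6 21 7 22 8 9 10 12 13 15 14
a[mid]=21>7: swap a[3],a[9]; hi=8 → 5 2 6 12 7 22 8 9 10 21 13 15 14
a[mid]=12>7: swap a[3],a[8]; hi=7 → 5 2 6 10 7 22 8 9 12 21 13 15 14
a[mid]=10>7: swap a[3],a[7]; hi=6 → 5 2 6 9 7 22 8 10 12 21 13 15 14
a[mid]=9>7: swap a[3],a[6]; hi=5 → 5 2 6 8 7 22 9 10 12 21 13 15 14
a[mid]=8>7: swap a[3],a[5]; hi=4 → 5 2 6 22 7 8 9 10 12 21 13 15 14
a[mid]=22>7: swap a[3],a[4]; hi=3 → 5 2 6 7 22 8 9 10 12 21 13 15 14
a[mid]=7=7: mid=4
end: lo=3, hi=3; a = 5 2 6 7 22 8 9 10 12 21 13 15 14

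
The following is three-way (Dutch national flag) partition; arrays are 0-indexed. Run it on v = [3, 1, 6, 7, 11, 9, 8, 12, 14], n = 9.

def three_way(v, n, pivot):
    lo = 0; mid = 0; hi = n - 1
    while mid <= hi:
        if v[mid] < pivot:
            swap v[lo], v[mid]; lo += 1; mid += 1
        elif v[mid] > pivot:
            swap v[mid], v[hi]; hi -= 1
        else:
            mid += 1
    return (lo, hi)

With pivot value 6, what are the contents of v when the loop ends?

[3, 1, 6, 11, 9, 8, 12, 14, 7]

pivot = 6; lo=0, mid=0, hi=8
v[mid]=3<6: swap v[0],v[0]; lo=1,mid=1 → [3, 1, 6, 7, 11, 9, 8, 12, 14]
v[mid]=1<6: swap v[1],v[1]; lo=2,mid=2 → [3, 1, 6, 7, 11, 9, 8, 12, 14]
v[mid]=6=6: mid=3
v[mid]=7>6: swap v[3],v[8]; hi=7 → [3, 1, 6, 14, 11, 9, 8, 12, 7]
v[mid]=14>6: swap v[3],v[7]; hi=6 → [3, 1, 6, 12, 11, 9, 8, 14, 7]
v[mid]=12>6: swap v[3],v[6]; hi=5 → [3, 1, 6, 8, 11, 9, 12, 14, 7]
v[mid]=8>6: swap v[3],v[5]; hi=4 → [3, 1, 6, 9, 11, 8, 12, 14, 7]
v[mid]=9>6: swap v[3],v[4]; hi=3 → [3, 1, 6, 11, 9, 8, 12, 14, 7]
v[mid]=11>6: swap v[3],v[3]; hi=2 → [3, 1, 6, 11, 9, 8, 12, 14, 7]
end: lo=2, hi=2; v = [3, 1, 6, 11, 9, 8, 12, 14, 7]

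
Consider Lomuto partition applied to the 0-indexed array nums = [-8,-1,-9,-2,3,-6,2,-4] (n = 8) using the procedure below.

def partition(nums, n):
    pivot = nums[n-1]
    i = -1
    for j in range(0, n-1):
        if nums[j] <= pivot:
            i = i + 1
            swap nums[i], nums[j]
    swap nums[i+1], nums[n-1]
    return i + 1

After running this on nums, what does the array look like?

pivot = nums[7] = -4; i = -1
j=0: nums[0]=-8 ≤ -4 → i=0, swap nums[0],nums[0] (no change) → [-8,-1,-9,-2,3,-6,2,-4]
j=1: nums[1]=-1 > -4 → no swap
j=2: nums[2]=-9 ≤ -4 → i=1, swap nums[1],nums[2] → [-8,-9,-1,-2,3,-6,2,-4]
j=3: nums[3]=-2 > -4 → no swap
j=4: nums[4]=3 > -4 → no swap
j=5: nums[5]=-6 ≤ -4 → i=2, swap nums[2],nums[5] → [-8,-9,-6,-2,3,-1,2,-4]
j=6: nums[6]=2 > -4 → no swap
final swap nums[3],nums[7] → [-8,-9,-6,-4,3,-1,2,-2]; return 3

[-8,-9,-6,-4,3,-1,2,-2]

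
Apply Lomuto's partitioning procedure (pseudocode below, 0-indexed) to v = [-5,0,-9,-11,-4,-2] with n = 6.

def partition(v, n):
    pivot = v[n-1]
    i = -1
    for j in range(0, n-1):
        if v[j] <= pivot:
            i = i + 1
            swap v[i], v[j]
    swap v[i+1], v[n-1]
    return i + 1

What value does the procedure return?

pivot=-2, i=-1
j=0: -5≤-2, i=0, swap(0,0) ⇒ [-5,0,-9,-11,-4,-2]
j=1: 0>-2, skip
j=2: -9≤-2, i=1, swap(1,2) ⇒ [-5,-9,0,-11,-4,-2]
j=3: -11≤-2, i=2, swap(2,3) ⇒ [-5,-9,-11,0,-4,-2]
j=4: -4≤-2, i=3, swap(3,4) ⇒ [-5,-9,-11,-4,0,-2]
swap(4,5) ⇒ [-5,-9,-11,-4,-2,0]; return 4

4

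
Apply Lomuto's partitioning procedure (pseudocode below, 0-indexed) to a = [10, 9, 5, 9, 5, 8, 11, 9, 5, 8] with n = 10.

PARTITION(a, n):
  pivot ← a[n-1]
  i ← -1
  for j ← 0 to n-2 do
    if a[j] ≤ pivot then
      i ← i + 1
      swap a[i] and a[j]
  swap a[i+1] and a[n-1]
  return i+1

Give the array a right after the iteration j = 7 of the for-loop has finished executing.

[5, 5, 8, 9, 9, 10, 11, 9, 5, 8]

pivot=8, i=-1
j=0: 10>8, skip
j=1: 9>8, skip
j=2: 5≤8, i=0, swap(0,2) ⇒ [5, 9, 10, 9, 5, 8, 11, 9, 5, 8]
j=3: 9>8, skip
j=4: 5≤8, i=1, swap(1,4) ⇒ [5, 5, 10, 9, 9, 8, 11, 9, 5, 8]
j=5: 8≤8, i=2, swap(2,5) ⇒ [5, 5, 8, 9, 9, 10, 11, 9, 5, 8]
j=6: 11>8, skip
j=7: 9>8, skip
(after j=7) a = [5, 5, 8, 9, 9, 10, 11, 9, 5, 8]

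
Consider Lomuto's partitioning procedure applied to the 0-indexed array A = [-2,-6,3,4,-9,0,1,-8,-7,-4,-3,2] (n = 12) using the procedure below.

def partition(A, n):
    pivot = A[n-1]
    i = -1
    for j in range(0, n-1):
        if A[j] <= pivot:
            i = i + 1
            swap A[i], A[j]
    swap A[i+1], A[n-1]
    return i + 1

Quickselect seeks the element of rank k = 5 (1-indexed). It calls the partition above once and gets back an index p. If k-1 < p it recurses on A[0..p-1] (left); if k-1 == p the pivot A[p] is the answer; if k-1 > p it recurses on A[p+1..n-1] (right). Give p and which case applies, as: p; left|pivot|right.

pivot=2, i=-1
j=0: -2≤2, i=0, swap(0,0) ⇒ [-2,-6,3,4,-9,0,1,-8,-7,-4,-3,2]
j=1: -6≤2, i=1, swap(1,1) ⇒ [-2,-6,3,4,-9,0,1,-8,-7,-4,-3,2]
j=2: 3>2, skip
j=3: 4>2, skip
j=4: -9≤2, i=2, swap(2,4) ⇒ [-2,-6,-9,4,3,0,1,-8,-7,-4,-3,2]
j=5: 0≤2, i=3, swap(3,5) ⇒ [-2,-6,-9,0,3,4,1,-8,-7,-4,-3,2]
j=6: 1≤2, i=4, swap(4,6) ⇒ [-2,-6,-9,0,1,4,3,-8,-7,-4,-3,2]
j=7: -8≤2, i=5, swap(5,7) ⇒ [-2,-6,-9,0,1,-8,3,4,-7,-4,-3,2]
j=8: -7≤2, i=6, swap(6,8) ⇒ [-2,-6,-9,0,1,-8,-7,4,3,-4,-3,2]
j=9: -4≤2, i=7, swap(7,9) ⇒ [-2,-6,-9,0,1,-8,-7,-4,3,4,-3,2]
j=10: -3≤2, i=8, swap(8,10) ⇒ [-2,-6,-9,0,1,-8,-7,-4,-3,4,3,2]
swap(9,11) ⇒ [-2,-6,-9,0,1,-8,-7,-4,-3,2,3,4]; return 9
p = 9; k-1 = 4 < 9 ⇒ left

9; left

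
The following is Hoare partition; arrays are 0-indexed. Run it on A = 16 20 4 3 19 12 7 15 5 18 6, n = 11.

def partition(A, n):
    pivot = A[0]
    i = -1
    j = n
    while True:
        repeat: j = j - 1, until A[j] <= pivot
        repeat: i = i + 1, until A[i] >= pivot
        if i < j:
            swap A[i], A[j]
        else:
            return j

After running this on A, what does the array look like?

6 5 4 3 15 12 7 19 20 18 16

pivot=16
j stops at 10 (6), i stops at 0 (16); swap ⇒ 6 20 4 3 19 12 7 15 5 18 16
j stops at 8 (5), i stops at 1 (20); swap ⇒ 6 5 4 3 19 12 7 15 20 18 16
j stops at 7 (15), i stops at 4 (19); swap ⇒ 6 5 4 3 15 12 7 19 20 18 16
j stops at 6, i stops at 7; i≥j ⇒ return 6. A=6 5 4 3 15 12 7 19 20 18 16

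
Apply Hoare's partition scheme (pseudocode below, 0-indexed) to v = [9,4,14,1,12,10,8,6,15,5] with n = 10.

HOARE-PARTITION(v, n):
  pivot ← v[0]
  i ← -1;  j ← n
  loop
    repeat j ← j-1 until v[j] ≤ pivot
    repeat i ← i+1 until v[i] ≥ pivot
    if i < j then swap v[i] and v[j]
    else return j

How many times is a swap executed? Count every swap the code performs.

3

pivot = v[0] = 9; i = -1, j = 10
j→9 (v[9]=5≤9), i→0 (v[0]=9≥9); i<j, swap → [5,4,14,1,12,10,8,6,15,9]
j→7 (v[7]=6≤9), i→2 (v[2]=14≥9); i<j, swap → [5,4,6,1,12,10,8,14,15,9]
j→6 (v[6]=8≤9), i→4 (v[4]=12≥9); i<j, swap → [5,4,6,1,8,10,12,14,15,9]
j→4, i→5; i≥j, return j=4. v = [5,4,6,1,8,10,12,14,15,9]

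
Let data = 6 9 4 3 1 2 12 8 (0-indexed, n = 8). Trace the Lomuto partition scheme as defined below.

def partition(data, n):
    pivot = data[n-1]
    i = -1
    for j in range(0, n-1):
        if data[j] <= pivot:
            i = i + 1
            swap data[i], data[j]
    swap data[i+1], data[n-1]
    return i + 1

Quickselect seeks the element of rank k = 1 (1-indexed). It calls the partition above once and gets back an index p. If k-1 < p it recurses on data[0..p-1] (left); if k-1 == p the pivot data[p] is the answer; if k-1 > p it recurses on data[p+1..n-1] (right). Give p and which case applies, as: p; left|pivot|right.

pivot = data[7] = 8; i = -1
j=0: data[0]=6 ≤ 8 → i=0, swap data[0],data[0] (no change) → 6 9 4 3 1 2 12 8
j=1: data[1]=9 > 8 → no swap
j=2: data[2]=4 ≤ 8 → i=1, swap data[1],data[2] → 6 4 9 3 1 2 12 8
j=3: data[3]=3 ≤ 8 → i=2, swap data[2],data[3] → 6 4 3 9 1 2 12 8
j=4: data[4]=1 ≤ 8 → i=3, swap data[3],data[4] → 6 4 3 1 9 2 12 8
j=5: data[5]=2 ≤ 8 → i=4, swap data[4],data[5] → 6 4 3 1 2 9 12 8
j=6: data[6]=12 > 8 → no swap
final swap data[5],data[7] → 6 4 3 1 2 8 12 9; return 5
p = 5; k-1 = 0 < 5 ⇒ left

5; left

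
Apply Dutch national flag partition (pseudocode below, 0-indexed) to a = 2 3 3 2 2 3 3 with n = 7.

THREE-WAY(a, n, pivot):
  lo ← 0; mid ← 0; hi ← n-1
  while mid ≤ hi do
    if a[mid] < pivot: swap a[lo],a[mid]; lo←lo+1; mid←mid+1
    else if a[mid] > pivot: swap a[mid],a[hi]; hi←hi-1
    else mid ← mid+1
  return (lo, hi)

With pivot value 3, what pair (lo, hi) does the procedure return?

lo=0 mid=0 hi=6
2<3: swap(0,0), lo=1 mid=1 ⇒ 2 3 3 2 2 3 3
3=3: mid=2
3=3: mid=3
2<3: swap(1,3), lo=2 mid=4 ⇒ 2 2 3 3 2 3 3
2<3: swap(2,4), lo=3 mid=5 ⇒ 2 2 2 3 3 3 3
3=3: mid=6
3=3: mid=7
done. lo=3 hi=6; a=2 2 2 3 3 3 3

(3, 6)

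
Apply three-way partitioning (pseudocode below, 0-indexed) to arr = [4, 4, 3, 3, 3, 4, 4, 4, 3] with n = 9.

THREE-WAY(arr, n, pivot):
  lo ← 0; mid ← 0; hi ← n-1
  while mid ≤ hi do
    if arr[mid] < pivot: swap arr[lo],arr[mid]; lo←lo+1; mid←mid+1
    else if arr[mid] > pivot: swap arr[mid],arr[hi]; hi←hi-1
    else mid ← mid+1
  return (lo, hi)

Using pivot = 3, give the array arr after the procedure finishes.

lo=0 mid=0 hi=8
4>3: swap(0,8), hi=7 ⇒ [3, 4, 3, 3, 3, 4, 4, 4, 4]
3=3: mid=1
4>3: swap(1,7), hi=6 ⇒ [3, 4, 3, 3, 3, 4, 4, 4, 4]
4>3: swap(1,6), hi=5 ⇒ [3, 4, 3, 3, 3, 4, 4, 4, 4]
4>3: swap(1,5), hi=4 ⇒ [3, 4, 3, 3, 3, 4, 4, 4, 4]
4>3: swap(1,4), hi=3 ⇒ [3, 3, 3, 3, 4, 4, 4, 4, 4]
3=3: mid=2
3=3: mid=3
3=3: mid=4
done. lo=0 hi=3; arr=[3, 3, 3, 3, 4, 4, 4, 4, 4]

[3, 3, 3, 3, 4, 4, 4, 4, 4]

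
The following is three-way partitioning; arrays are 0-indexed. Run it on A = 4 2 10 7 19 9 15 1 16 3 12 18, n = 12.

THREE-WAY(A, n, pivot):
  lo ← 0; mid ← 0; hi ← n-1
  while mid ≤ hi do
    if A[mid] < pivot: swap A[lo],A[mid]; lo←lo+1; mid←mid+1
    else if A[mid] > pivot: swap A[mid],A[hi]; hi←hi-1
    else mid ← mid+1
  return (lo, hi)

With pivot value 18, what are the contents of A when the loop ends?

4 2 10 7 9 15 1 16 3 12 18 19

lo=0 mid=0 hi=11
4<18: swap(0,0), lo=1 mid=1 ⇒ 4 2 10 7 19 9 15 1 16 3 12 18
2<18: swap(1,1), lo=2 mid=2 ⇒ 4 2 10 7 19 9 15 1 16 3 12 18
10<18: swap(2,2), lo=3 mid=3 ⇒ 4 2 10 7 19 9 15 1 16 3 12 18
7<18: swap(3,3), lo=4 mid=4 ⇒ 4 2 10 7 19 9 15 1 16 3 12 18
19>18: swap(4,11), hi=10 ⇒ 4 2 10 7 18 9 15 1 16 3 12 19
18=18: mid=5
9<18: swap(4,5), lo=5 mid=6 ⇒ 4 2 10 7 9 18 15 1 16 3 12 19
15<18: swap(5,6), lo=6 mid=7 ⇒ 4 2 10 7 9 15 18 1 16 3 12 19
1<18: swap(6,7), lo=7 mid=8 ⇒ 4 2 10 7 9 15 1 18 16 3 12 19
16<18: swap(7,8), lo=8 mid=9 ⇒ 4 2 10 7 9 15 1 16 18 3 12 19
3<18: swap(8,9), lo=9 mid=10 ⇒ 4 2 10 7 9 15 1 16 3 18 12 19
12<18: swap(9,10), lo=10 mid=11 ⇒ 4 2 10 7 9 15 1 16 3 12 18 19
done. lo=10 hi=10; A=4 2 10 7 9 15 1 16 3 12 18 19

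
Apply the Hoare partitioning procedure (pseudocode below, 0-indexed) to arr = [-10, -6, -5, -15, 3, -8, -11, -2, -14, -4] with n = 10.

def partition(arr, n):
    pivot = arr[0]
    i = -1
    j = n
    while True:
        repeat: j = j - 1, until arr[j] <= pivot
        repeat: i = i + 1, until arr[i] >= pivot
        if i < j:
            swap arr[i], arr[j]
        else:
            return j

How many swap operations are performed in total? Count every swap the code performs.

pivot=-10
j stops at 8 (-14), i stops at 0 (-10); swap ⇒ [-14, -6, -5, -15, 3, -8, -11, -2, -10, -4]
j stops at 6 (-11), i stops at 1 (-6); swap ⇒ [-14, -11, -5, -15, 3, -8, -6, -2, -10, -4]
j stops at 3 (-15), i stops at 2 (-5); swap ⇒ [-14, -11, -15, -5, 3, -8, -6, -2, -10, -4]
j stops at 2, i stops at 3; i≥j ⇒ return 2. arr=[-14, -11, -15, -5, 3, -8, -6, -2, -10, -4]

3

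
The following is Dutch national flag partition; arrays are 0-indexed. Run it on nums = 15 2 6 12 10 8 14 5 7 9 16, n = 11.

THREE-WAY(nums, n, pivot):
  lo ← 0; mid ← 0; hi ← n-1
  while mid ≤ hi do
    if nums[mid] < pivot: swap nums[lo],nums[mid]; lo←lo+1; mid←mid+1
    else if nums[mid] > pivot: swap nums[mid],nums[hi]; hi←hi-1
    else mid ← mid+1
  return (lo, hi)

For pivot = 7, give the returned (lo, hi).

pivot = 7; lo=0, mid=0, hi=10
nums[mid]=15>7: swap nums[0],nums[10]; hi=9 → 16 2 6 12 10 8 14 5 7 9 15
nums[mid]=16>7: swap nums[0],nums[9]; hi=8 → 9 2 6 12 10 8 14 5 7 16 15
nums[mid]=9>7: swap nums[0],nums[8]; hi=7 → 7 2 6 12 10 8 14 5 9 16 15
nums[mid]=7=7: mid=1
nums[mid]=2<7: swap nums[0],nums[1]; lo=1,mid=2 → 2 7 6 12 10 8 14 5 9 16 15
nums[mid]=6<7: swap nums[1],nums[2]; lo=2,mid=3 → 2 6 7 12 10 8 14 5 9 16 15
nums[mid]=12>7: swap nums[3],nums[7]; hi=6 → 2 6 7 5 10 8 14 12 9 16 15
nums[mid]=5<7: swap nums[2],nums[3]; lo=3,mid=4 → 2 6 5 7 10 8 14 12 9 16 15
nums[mid]=10>7: swap nums[4],nums[6]; hi=5 → 2 6 5 7 14 8 10 12 9 16 15
nums[mid]=14>7: swap nums[4],nums[5]; hi=4 → 2 6 5 7 8 14 10 12 9 16 15
nums[mid]=8>7: swap nums[4],nums[4]; hi=3 → 2 6 5 7 8 14 10 12 9 16 15
end: lo=3, hi=3; nums = 2 6 5 7 8 14 10 12 9 16 15

(3, 3)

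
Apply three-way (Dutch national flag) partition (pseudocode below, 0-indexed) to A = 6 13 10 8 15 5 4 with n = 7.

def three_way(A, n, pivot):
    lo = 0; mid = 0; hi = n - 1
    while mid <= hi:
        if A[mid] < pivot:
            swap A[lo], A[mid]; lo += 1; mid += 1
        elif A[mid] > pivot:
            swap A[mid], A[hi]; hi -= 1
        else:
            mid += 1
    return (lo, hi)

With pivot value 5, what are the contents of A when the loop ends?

pivot = 5; lo=0, mid=0, hi=6
A[mid]=6>5: swap A[0],A[6]; hi=5 → 4 13 10 8 15 5 6
A[mid]=4<5: swap A[0],A[0]; lo=1,mid=1 → 4 13 10 8 15 5 6
A[mid]=13>5: swap A[1],A[5]; hi=4 → 4 5 10 8 15 13 6
A[mid]=5=5: mid=2
A[mid]=10>5: swap A[2],A[4]; hi=3 → 4 5 15 8 10 13 6
A[mid]=15>5: swap A[2],A[3]; hi=2 → 4 5 8 15 10 13 6
A[mid]=8>5: swap A[2],A[2]; hi=1 → 4 5 8 15 10 13 6
end: lo=1, hi=1; A = 4 5 8 15 10 13 6

4 5 8 15 10 13 6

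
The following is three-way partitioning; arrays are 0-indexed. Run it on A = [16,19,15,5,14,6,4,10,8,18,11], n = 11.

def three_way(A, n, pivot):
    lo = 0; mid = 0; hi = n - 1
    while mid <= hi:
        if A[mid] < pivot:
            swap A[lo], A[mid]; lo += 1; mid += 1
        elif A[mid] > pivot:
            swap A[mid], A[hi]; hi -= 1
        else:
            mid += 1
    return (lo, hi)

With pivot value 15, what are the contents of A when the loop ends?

[11,8,5,14,6,4,10,15,18,19,16]

pivot = 15; lo=0, mid=0, hi=10
A[mid]=16>15: swap A[0],A[10]; hi=9 → [11,19,15,5,14,6,4,10,8,18,16]
A[mid]=11<15: swap A[0],A[0]; lo=1,mid=1 → [11,19,15,5,14,6,4,10,8,18,16]
A[mid]=19>15: swap A[1],A[9]; hi=8 → [11,18,15,5,14,6,4,10,8,19,16]
A[mid]=18>15: swap A[1],A[8]; hi=7 → [11,8,15,5,14,6,4,10,18,19,16]
A[mid]=8<15: swap A[1],A[1]; lo=2,mid=2 → [11,8,15,5,14,6,4,10,18,19,16]
A[mid]=15=15: mid=3
A[mid]=5<15: swap A[2],A[3]; lo=3,mid=4 → [11,8,5,15,14,6,4,10,18,19,16]
A[mid]=14<15: swap A[3],A[4]; lo=4,mid=5 → [11,8,5,14,15,6,4,10,18,19,16]
A[mid]=6<15: swap A[4],A[5]; lo=5,mid=6 → [11,8,5,14,6,15,4,10,18,19,16]
A[mid]=4<15: swap A[5],A[6]; lo=6,mid=7 → [11,8,5,14,6,4,15,10,18,19,16]
A[mid]=10<15: swap A[6],A[7]; lo=7,mid=8 → [11,8,5,14,6,4,10,15,18,19,16]
end: lo=7, hi=7; A = [11,8,5,14,6,4,10,15,18,19,16]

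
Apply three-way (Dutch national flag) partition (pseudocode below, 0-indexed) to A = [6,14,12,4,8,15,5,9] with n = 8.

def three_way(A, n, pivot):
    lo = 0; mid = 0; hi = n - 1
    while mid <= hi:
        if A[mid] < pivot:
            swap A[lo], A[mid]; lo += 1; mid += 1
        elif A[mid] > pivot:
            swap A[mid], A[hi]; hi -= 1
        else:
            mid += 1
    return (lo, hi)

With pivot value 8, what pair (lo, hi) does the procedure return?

lo=0 mid=0 hi=7
6<8: swap(0,0), lo=1 mid=1 ⇒ [6,14,12,4,8,15,5,9]
14>8: swap(1,7), hi=6 ⇒ [6,9,12,4,8,15,5,14]
9>8: swap(1,6), hi=5 ⇒ [6,5,12,4,8,15,9,14]
5<8: swap(1,1), lo=2 mid=2 ⇒ [6,5,12,4,8,15,9,14]
12>8: swap(2,5), hi=4 ⇒ [6,5,15,4,8,12,9,14]
15>8: swap(2,4), hi=3 ⇒ [6,5,8,4,15,12,9,14]
8=8: mid=3
4<8: swap(2,3), lo=3 mid=4 ⇒ [6,5,4,8,15,12,9,14]
done. lo=3 hi=3; A=[6,5,4,8,15,12,9,14]

(3, 3)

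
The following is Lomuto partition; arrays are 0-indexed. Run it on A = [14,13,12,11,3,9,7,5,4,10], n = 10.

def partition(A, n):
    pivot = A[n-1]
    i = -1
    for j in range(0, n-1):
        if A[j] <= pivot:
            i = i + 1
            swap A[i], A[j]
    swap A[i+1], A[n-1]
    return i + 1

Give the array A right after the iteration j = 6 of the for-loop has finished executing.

pivot = A[9] = 10; i = -1
j=0: A[0]=14 > 10 → no swap
j=1: A[1]=13 > 10 → no swap
j=2: A[2]=12 > 10 → no swap
j=3: A[3]=11 > 10 → no swap
j=4: A[4]=3 ≤ 10 → i=0, swap A[0],A[4] → [3,13,12,11,14,9,7,5,4,10]
j=5: A[5]=9 ≤ 10 → i=1, swap A[1],A[5] → [3,9,12,11,14,13,7,5,4,10]
j=6: A[6]=7 ≤ 10 → i=2, swap A[2],A[6] → [3,9,7,11,14,13,12,5,4,10]
(after j=6) A = [3,9,7,11,14,13,12,5,4,10]

[3,9,7,11,14,13,12,5,4,10]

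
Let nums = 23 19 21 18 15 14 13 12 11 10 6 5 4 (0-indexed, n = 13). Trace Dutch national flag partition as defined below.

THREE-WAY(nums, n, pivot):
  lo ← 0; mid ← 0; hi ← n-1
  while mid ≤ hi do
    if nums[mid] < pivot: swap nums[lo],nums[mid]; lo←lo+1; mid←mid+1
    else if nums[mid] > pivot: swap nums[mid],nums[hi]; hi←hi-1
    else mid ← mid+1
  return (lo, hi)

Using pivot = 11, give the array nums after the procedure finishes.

4 5 6 10 11 13 12 14 15 18 21 19 23

lo=0 mid=0 hi=12
23>11: swap(0,12), hi=11 ⇒ 4 19 21 18 15 14 13 12 11 10 6 5 23
4<11: swap(0,0), lo=1 mid=1 ⇒ 4 19 21 18 15 14 13 12 11 10 6 5 23
19>11: swap(1,11), hi=10 ⇒ 4 5 21 18 15 14 13 12 11 10 6 19 23
5<11: swap(1,1), lo=2 mid=2 ⇒ 4 5 21 18 15 14 13 12 11 10 6 19 23
21>11: swap(2,10), hi=9 ⇒ 4 5 6 18 15 14 13 12 11 10 21 19 23
6<11: swap(2,2), lo=3 mid=3 ⇒ 4 5 6 18 15 14 13 12 11 10 21 19 23
18>11: swap(3,9), hi=8 ⇒ 4 5 6 10 15 14 13 12 11 18 21 19 23
10<11: swap(3,3), lo=4 mid=4 ⇒ 4 5 6 10 15 14 13 12 11 18 21 19 23
15>11: swap(4,8), hi=7 ⇒ 4 5 6 10 11 14 13 12 15 18 21 19 23
11=11: mid=5
14>11: swap(5,7), hi=6 ⇒ 4 5 6 10 11 12 13 14 15 18 21 19 23
12>11: swap(5,6), hi=5 ⇒ 4 5 6 10 11 13 12 14 15 18 21 19 23
13>11: swap(5,5), hi=4 ⇒ 4 5 6 10 11 13 12 14 15 18 21 19 23
done. lo=4 hi=4; nums=4 5 6 10 11 13 12 14 15 18 21 19 23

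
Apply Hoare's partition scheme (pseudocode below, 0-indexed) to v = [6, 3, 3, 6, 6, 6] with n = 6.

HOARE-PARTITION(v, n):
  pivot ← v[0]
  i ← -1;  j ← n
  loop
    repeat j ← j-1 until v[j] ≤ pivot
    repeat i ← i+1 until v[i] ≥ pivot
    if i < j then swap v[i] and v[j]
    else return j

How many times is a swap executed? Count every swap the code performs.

2

pivot = v[0] = 6; i = -1, j = 6
j→5 (v[5]=6≤6), i→0 (v[0]=6≥6); i<j, swap → [6, 3, 3, 6, 6, 6]
j→4 (v[4]=6≤6), i→3 (v[3]=6≥6); i<j, swap → [6, 3, 3, 6, 6, 6]
j→3, i→4; i≥j, return j=3. v = [6, 3, 3, 6, 6, 6]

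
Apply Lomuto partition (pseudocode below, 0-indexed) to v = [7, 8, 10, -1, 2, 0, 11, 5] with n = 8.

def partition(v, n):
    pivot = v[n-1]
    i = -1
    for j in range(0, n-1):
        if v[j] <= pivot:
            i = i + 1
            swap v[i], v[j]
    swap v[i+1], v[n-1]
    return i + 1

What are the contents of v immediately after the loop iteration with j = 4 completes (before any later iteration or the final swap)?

[-1, 2, 10, 7, 8, 0, 11, 5]

pivot = v[7] = 5; i = -1
j=0: v[0]=7 > 5 → no swap
j=1: v[1]=8 > 5 → no swap
j=2: v[2]=10 > 5 → no swap
j=3: v[3]=-1 ≤ 5 → i=0, swap v[0],v[3] → [-1, 8, 10, 7, 2, 0, 11, 5]
j=4: v[4]=2 ≤ 5 → i=1, swap v[1],v[4] → [-1, 2, 10, 7, 8, 0, 11, 5]
(after j=4) v = [-1, 2, 10, 7, 8, 0, 11, 5]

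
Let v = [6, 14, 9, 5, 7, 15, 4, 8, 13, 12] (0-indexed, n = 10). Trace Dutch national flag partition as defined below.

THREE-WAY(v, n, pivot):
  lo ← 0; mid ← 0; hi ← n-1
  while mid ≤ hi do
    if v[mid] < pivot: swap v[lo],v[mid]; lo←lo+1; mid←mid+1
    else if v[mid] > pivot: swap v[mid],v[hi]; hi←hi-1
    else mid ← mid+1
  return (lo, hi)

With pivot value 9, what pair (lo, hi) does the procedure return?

lo=0 mid=0 hi=9
6<9: swap(0,0), lo=1 mid=1 ⇒ [6, 14, 9, 5, 7, 15, 4, 8, 13, 12]
14>9: swap(1,9), hi=8 ⇒ [6, 12, 9, 5, 7, 15, 4, 8, 13, 14]
12>9: swap(1,8), hi=7 ⇒ [6, 13, 9, 5, 7, 15, 4, 8, 12, 14]
13>9: swap(1,7), hi=6 ⇒ [6, 8, 9, 5, 7, 15, 4, 13, 12, 14]
8<9: swap(1,1), lo=2 mid=2 ⇒ [6, 8, 9, 5, 7, 15, 4, 13, 12, 14]
9=9: mid=3
5<9: swap(2,3), lo=3 mid=4 ⇒ [6, 8, 5, 9, 7, 15, 4, 13, 12, 14]
7<9: swap(3,4), lo=4 mid=5 ⇒ [6, 8, 5, 7, 9, 15, 4, 13, 12, 14]
15>9: swap(5,6), hi=5 ⇒ [6, 8, 5, 7, 9, 4, 15, 13, 12, 14]
4<9: swap(4,5), lo=5 mid=6 ⇒ [6, 8, 5, 7, 4, 9, 15, 13, 12, 14]
done. lo=5 hi=5; v=[6, 8, 5, 7, 4, 9, 15, 13, 12, 14]

(5, 5)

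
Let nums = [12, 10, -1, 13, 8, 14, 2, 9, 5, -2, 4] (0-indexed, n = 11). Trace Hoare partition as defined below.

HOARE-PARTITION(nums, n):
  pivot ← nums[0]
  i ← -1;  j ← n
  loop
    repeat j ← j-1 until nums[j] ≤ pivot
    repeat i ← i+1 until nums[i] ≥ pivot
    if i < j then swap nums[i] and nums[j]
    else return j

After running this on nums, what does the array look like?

pivot = nums[0] = 12; i = -1, j = 11
j→10 (nums[10]=4≤12), i→0 (nums[0]=12≥12); i<j, swap → [4, 10, -1, 13, 8, 14, 2, 9, 5, -2, 12]
j→9 (nums[9]=-2≤12), i→3 (nums[3]=13≥12); i<j, swap → [4, 10, -1, -2, 8, 14, 2, 9, 5, 13, 12]
j→8 (nums[8]=5≤12), i→5 (nums[5]=14≥12); i<j, swap → [4, 10, -1, -2, 8, 5, 2, 9, 14, 13, 12]
j→7, i→8; i≥j, return j=7. nums = [4, 10, -1, -2, 8, 5, 2, 9, 14, 13, 12]

[4, 10, -1, -2, 8, 5, 2, 9, 14, 13, 12]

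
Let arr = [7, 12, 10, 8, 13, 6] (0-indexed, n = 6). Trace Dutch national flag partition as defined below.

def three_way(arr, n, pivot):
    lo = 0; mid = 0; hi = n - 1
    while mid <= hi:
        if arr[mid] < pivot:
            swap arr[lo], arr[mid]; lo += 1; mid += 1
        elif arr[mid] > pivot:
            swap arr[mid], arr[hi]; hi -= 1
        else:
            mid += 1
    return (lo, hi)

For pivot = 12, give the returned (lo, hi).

(4, 4)

pivot = 12; lo=0, mid=0, hi=5
arr[mid]=7<12: swap arr[0],arr[0]; lo=1,mid=1 → [7, 12, 10, 8, 13, 6]
arr[mid]=12=12: mid=2
arr[mid]=10<12: swap arr[1],arr[2]; lo=2,mid=3 → [7, 10, 12, 8, 13, 6]
arr[mid]=8<12: swap arr[2],arr[3]; lo=3,mid=4 → [7, 10, 8, 12, 13, 6]
arr[mid]=13>12: swap arr[4],arr[5]; hi=4 → [7, 10, 8, 12, 6, 13]
arr[mid]=6<12: swap arr[3],arr[4]; lo=4,mid=5 → [7, 10, 8, 6, 12, 13]
end: lo=4, hi=4; arr = [7, 10, 8, 6, 12, 13]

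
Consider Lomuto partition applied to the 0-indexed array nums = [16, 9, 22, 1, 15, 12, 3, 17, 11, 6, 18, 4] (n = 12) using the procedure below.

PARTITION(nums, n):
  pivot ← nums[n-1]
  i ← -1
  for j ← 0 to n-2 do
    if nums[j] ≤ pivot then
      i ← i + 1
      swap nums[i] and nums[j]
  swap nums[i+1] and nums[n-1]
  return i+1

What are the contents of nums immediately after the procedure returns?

[1, 3, 4, 16, 15, 12, 9, 17, 11, 6, 18, 22]

pivot = nums[11] = 4; i = -1
j=0: nums[0]=16 > 4 → no swap
j=1: nums[1]=9 > 4 → no swap
j=2: nums[2]=22 > 4 → no swap
j=3: nums[3]=1 ≤ 4 → i=0, swap nums[0],nums[3] → [1, 9, 22, 16, 15, 12, 3, 17, 11, 6, 18, 4]
j=4: nums[4]=15 > 4 → no swap
j=5: nums[5]=12 > 4 → no swap
j=6: nums[6]=3 ≤ 4 → i=1, swap nums[1],nums[6] → [1, 3, 22, 16, 15, 12, 9, 17, 11, 6, 18, 4]
j=7: nums[7]=17 > 4 → no swap
j=8: nums[8]=11 > 4 → no swap
j=9: nums[9]=6 > 4 → no swap
j=10: nums[10]=18 > 4 → no swap
final swap nums[2],nums[11] → [1, 3, 4, 16, 15, 12, 9, 17, 11, 6, 18, 22]; return 2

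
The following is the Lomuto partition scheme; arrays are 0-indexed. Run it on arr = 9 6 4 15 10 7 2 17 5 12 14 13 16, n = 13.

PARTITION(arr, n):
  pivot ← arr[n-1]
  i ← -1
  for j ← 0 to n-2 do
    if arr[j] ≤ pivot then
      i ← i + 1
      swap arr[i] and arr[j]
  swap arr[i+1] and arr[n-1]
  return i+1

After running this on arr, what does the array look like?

pivot=16, i=-1
j=0: 9≤16, i=0, swap(0,0) ⇒ 9 6 4 15 10 7 2 17 5 12 14 13 16
j=1: 6≤16, i=1, swap(1,1) ⇒ 9 6 4 15 10 7 2 17 5 12 14 13 16
j=2: 4≤16, i=2, swap(2,2) ⇒ 9 6 4 15 10 7 2 17 5 12 14 13 16
j=3: 15≤16, i=3, swap(3,3) ⇒ 9 6 4 15 10 7 2 17 5 12 14 13 16
j=4: 10≤16, i=4, swap(4,4) ⇒ 9 6 4 15 10 7 2 17 5 12 14 13 16
j=5: 7≤16, i=5, swap(5,5) ⇒ 9 6 4 15 10 7 2 17 5 12 14 13 16
j=6: 2≤16, i=6, swap(6,6) ⇒ 9 6 4 15 10 7 2 17 5 12 14 13 16
j=7: 17>16, skip
j=8: 5≤16, i=7, swap(7,8) ⇒ 9 6 4 15 10 7 2 5 17 12 14 13 16
j=9: 12≤16, i=8, swap(8,9) ⇒ 9 6 4 15 10 7 2 5 12 17 14 13 16
j=10: 14≤16, i=9, swap(9,10) ⇒ 9 6 4 15 10 7 2 5 12 14 17 13 16
j=11: 13≤16, i=10, swap(10,11) ⇒ 9 6 4 15 10 7 2 5 12 14 13 17 16
swap(11,12) ⇒ 9 6 4 15 10 7 2 5 12 14 13 16 17; return 11

9 6 4 15 10 7 2 5 12 14 13 16 17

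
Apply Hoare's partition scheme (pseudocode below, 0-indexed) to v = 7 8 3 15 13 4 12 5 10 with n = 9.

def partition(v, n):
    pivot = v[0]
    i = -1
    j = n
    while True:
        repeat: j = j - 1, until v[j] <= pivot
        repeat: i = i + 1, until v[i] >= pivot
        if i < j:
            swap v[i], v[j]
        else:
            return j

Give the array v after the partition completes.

5 4 3 15 13 8 12 7 10

pivot = v[0] = 7; i = -1, j = 9
j→7 (v[7]=5≤7), i→0 (v[0]=7≥7); i<j, swap → 5 8 3 15 13 4 12 7 10
j→5 (v[5]=4≤7), i→1 (v[1]=8≥7); i<j, swap → 5 4 3 15 13 8 12 7 10
j→2, i→3; i≥j, return j=2. v = 5 4 3 15 13 8 12 7 10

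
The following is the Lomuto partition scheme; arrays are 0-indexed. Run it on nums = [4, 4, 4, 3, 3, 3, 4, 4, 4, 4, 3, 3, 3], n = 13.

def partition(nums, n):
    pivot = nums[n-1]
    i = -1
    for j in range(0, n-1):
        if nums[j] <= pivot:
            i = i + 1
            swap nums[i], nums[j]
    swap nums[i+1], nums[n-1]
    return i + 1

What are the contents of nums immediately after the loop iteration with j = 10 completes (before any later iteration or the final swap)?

[3, 3, 3, 3, 4, 4, 4, 4, 4, 4, 4, 3, 3]

pivot = nums[12] = 3; i = -1
j=0: nums[0]=4 > 3 → no swap
j=1: nums[1]=4 > 3 → no swap
j=2: nums[2]=4 > 3 → no swap
j=3: nums[3]=3 ≤ 3 → i=0, swap nums[0],nums[3] → [3, 4, 4, 4, 3, 3, 4, 4, 4, 4, 3, 3, 3]
j=4: nums[4]=3 ≤ 3 → i=1, swap nums[1],nums[4] → [3, 3, 4, 4, 4, 3, 4, 4, 4, 4, 3, 3, 3]
j=5: nums[5]=3 ≤ 3 → i=2, swap nums[2],nums[5] → [3, 3, 3, 4, 4, 4, 4, 4, 4, 4, 3, 3, 3]
j=6: nums[6]=4 > 3 → no swap
j=7: nums[7]=4 > 3 → no swap
j=8: nums[8]=4 > 3 → no swap
j=9: nums[9]=4 > 3 → no swap
j=10: nums[10]=3 ≤ 3 → i=3, swap nums[3],nums[10] → [3, 3, 3, 3, 4, 4, 4, 4, 4, 4, 4, 3, 3]
(after j=10) nums = [3, 3, 3, 3, 4, 4, 4, 4, 4, 4, 4, 3, 3]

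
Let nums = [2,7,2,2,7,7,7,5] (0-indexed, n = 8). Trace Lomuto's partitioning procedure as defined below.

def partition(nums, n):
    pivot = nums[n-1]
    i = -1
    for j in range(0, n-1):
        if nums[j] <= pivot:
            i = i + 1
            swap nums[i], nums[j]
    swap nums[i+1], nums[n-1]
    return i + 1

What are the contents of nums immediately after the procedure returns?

pivot=5, i=-1
j=0: 2≤5, i=0, swap(0,0) ⇒ [2,7,2,2,7,7,7,5]
j=1: 7>5, skip
j=2: 2≤5, i=1, swap(1,2) ⇒ [2,2,7,2,7,7,7,5]
j=3: 2≤5, i=2, swap(2,3) ⇒ [2,2,2,7,7,7,7,5]
j=4: 7>5, skip
j=5: 7>5, skip
j=6: 7>5, skip
swap(3,7) ⇒ [2,2,2,5,7,7,7,7]; return 3

[2,2,2,5,7,7,7,7]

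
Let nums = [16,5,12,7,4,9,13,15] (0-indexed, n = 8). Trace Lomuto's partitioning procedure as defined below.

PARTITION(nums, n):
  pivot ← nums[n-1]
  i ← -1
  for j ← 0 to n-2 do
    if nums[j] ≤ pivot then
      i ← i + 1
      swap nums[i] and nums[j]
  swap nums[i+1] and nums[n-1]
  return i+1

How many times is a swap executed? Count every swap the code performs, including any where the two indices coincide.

7

pivot=15, i=-1
j=0: 16>15, skip
j=1: 5≤15, i=0, swap(0,1) ⇒ [5,16,12,7,4,9,13,15]
j=2: 12≤15, i=1, swap(1,2) ⇒ [5,12,16,7,4,9,13,15]
j=3: 7≤15, i=2, swap(2,3) ⇒ [5,12,7,16,4,9,13,15]
j=4: 4≤15, i=3, swap(3,4) ⇒ [5,12,7,4,16,9,13,15]
j=5: 9≤15, i=4, swap(4,5) ⇒ [5,12,7,4,9,16,13,15]
j=6: 13≤15, i=5, swap(5,6) ⇒ [5,12,7,4,9,13,16,15]
swap(6,7) ⇒ [5,12,7,4,9,13,15,16]; return 6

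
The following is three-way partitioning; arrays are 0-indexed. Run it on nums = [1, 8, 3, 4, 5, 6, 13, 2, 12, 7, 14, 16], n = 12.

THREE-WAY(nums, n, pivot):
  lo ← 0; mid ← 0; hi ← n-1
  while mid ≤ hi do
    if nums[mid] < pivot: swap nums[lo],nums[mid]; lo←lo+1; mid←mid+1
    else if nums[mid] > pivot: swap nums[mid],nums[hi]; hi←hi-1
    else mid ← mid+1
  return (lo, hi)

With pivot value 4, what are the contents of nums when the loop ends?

[1, 2, 3, 4, 6, 13, 5, 12, 7, 14, 16, 8]

pivot = 4; lo=0, mid=0, hi=11
nums[mid]=1<4: swap nums[0],nums[0]; lo=1,mid=1 → [1, 8, 3, 4, 5, 6, 13, 2, 12, 7, 14, 16]
nums[mid]=8>4: swap nums[1],nums[11]; hi=10 → [1, 16, 3, 4, 5, 6, 13, 2, 12, 7, 14, 8]
nums[mid]=16>4: swap nums[1],nums[10]; hi=9 → [1, 14, 3, 4, 5, 6, 13, 2, 12, 7, 16, 8]
nums[mid]=14>4: swap nums[1],nums[9]; hi=8 → [1, 7, 3, 4, 5, 6, 13, 2, 12, 14, 16, 8]
nums[mid]=7>4: swap nums[1],nums[8]; hi=7 → [1, 12, 3, 4, 5, 6, 13, 2, 7, 14, 16, 8]
nums[mid]=12>4: swap nums[1],nums[7]; hi=6 → [1, 2, 3, 4, 5, 6, 13, 12, 7, 14, 16, 8]
nums[mid]=2<4: swap nums[1],nums[1]; lo=2,mid=2 → [1, 2, 3, 4, 5, 6, 13, 12, 7, 14, 16, 8]
nums[mid]=3<4: swap nums[2],nums[2]; lo=3,mid=3 → [1, 2, 3, 4, 5, 6, 13, 12, 7, 14, 16, 8]
nums[mid]=4=4: mid=4
nums[mid]=5>4: swap nums[4],nums[6]; hi=5 → [1, 2, 3, 4, 13, 6, 5, 12, 7, 14, 16, 8]
nums[mid]=13>4: swap nums[4],nums[5]; hi=4 → [1, 2, 3, 4, 6, 13, 5, 12, 7, 14, 16, 8]
nums[mid]=6>4: swap nums[4],nums[4]; hi=3 → [1, 2, 3, 4, 6, 13, 5, 12, 7, 14, 16, 8]
end: lo=3, hi=3; nums = [1, 2, 3, 4, 6, 13, 5, 12, 7, 14, 16, 8]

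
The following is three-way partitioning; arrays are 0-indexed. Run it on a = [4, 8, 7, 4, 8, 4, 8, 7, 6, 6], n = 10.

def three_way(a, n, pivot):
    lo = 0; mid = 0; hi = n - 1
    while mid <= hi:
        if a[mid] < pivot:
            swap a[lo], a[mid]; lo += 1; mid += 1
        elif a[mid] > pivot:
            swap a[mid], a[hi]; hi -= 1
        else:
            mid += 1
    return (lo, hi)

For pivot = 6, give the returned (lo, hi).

lo=0 mid=0 hi=9
4<6: swap(0,0), lo=1 mid=1 ⇒ [4, 8, 7, 4, 8, 4, 8, 7, 6, 6]
8>6: swap(1,9), hi=8 ⇒ [4, 6, 7, 4, 8, 4, 8, 7, 6, 8]
6=6: mid=2
7>6: swap(2,8), hi=7 ⇒ [4, 6, 6, 4, 8, 4, 8, 7, 7, 8]
6=6: mid=3
4<6: swap(1,3), lo=2 mid=4 ⇒ [4, 4, 6, 6, 8, 4, 8, 7, 7, 8]
8>6: swap(4,7), hi=6 ⇒ [4, 4, 6, 6, 7, 4, 8, 8, 7, 8]
7>6: swap(4,6), hi=5 ⇒ [4, 4, 6, 6, 8, 4, 7, 8, 7, 8]
8>6: swap(4,5), hi=4 ⇒ [4, 4, 6, 6, 4, 8, 7, 8, 7, 8]
4<6: swap(2,4), lo=3 mid=5 ⇒ [4, 4, 4, 6, 6, 8, 7, 8, 7, 8]
done. lo=3 hi=4; a=[4, 4, 4, 6, 6, 8, 7, 8, 7, 8]

(3, 4)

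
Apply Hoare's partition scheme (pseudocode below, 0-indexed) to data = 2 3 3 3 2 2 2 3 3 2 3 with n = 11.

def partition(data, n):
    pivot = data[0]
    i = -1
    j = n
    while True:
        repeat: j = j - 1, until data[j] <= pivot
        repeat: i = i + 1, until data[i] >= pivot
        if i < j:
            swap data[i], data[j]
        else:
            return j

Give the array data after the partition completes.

pivot = data[0] = 2; i = -1, j = 11
j→9 (data[9]=2≤2), i→0 (data[0]=2≥2); i<j, swap → 2 3 3 3 2 2 2 3 3 2 3
j→6 (data[6]=2≤2), i→1 (data[1]=3≥2); i<j, swap → 2 2 3 3 2 2 3 3 3 2 3
j→5 (data[5]=2≤2), i→2 (data[2]=3≥2); i<j, swap → 2 2 2 3 2 3 3 3 3 2 3
j→4 (data[4]=2≤2), i→3 (data[3]=3≥2); i<j, swap → 2 2 2 2 3 3 3 3 3 2 3
j→3, i→4; i≥j, return j=3. data = 2 2 2 2 3 3 3 3 3 2 3

2 2 2 2 3 3 3 3 3 2 3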